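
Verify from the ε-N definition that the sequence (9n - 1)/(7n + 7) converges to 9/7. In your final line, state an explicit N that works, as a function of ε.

N = (10/7)/ε

Let ε > 0. For n ≥ 1, |(9n - 1)/(7n + 7) − (9/7)| = |-70|/(7(7n + 7)) = 70/(7(7n + 7)).
Since 7n + 7 ≥ 7n for n ≥ 1, this is ≤ 70/(7·7n) = (10/7)/n.
So |(9n - 1)/(7n + 7) − (9/7)| < ε whenever n > (10/7)/ε.
Take N = (10/7)/ε. If n > N then |(9n - 1)/(7n + 7) − (9/7)| ≤ (10/7)/n < ε.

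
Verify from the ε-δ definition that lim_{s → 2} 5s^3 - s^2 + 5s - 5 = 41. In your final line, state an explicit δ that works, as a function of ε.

δ = min(1, ε/95)

Suppose ε > 0. We want δ > 0 such that 0 < |s − 2| < δ implies |(5s^3 - s^2 + 5s - 5) − 41| < ε.
(5s^3 - s^2 + 5s - 5) − 41 = 5s^3 - s^2 + 5s - 46 = (s − 2)(5s^2 + 9s + 23).
So |(5s^3 - s^2 + 5s - 5) − 41| = |s − 2|·|5s^2 + 9s + 23|.
Assume first that |s − 2| < 1, so |s| < 3. Then |5s^2 + 9s + 23| ≤ 5·3^2 + 9·3 + 23 = 95.
Hence |(5s^3 - s^2 + 5s - 5) − 41| ≤ 95|s − 2| < ε provided |s − 2| < ε/95.
Choosing δ = min(1, ε/95) ensures both conditions, hence |(5s^3 - s^2 + 5s - 5) − 41| < ε.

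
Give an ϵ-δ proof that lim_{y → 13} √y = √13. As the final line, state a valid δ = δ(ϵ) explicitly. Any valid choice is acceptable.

Let ϵ > 0 be given. We want δ > 0 such that 0 < |y − 13| < δ implies |√y − √13| < ϵ.
Rationalise: √y − √13 = (y − 13)/(√y + √13), so |√y − √13| = |y − 13|/(√y + √13).
Restrict δ ≤ 13 so that |y − 13| < 13 forces y > 0, and then √y + √13 > √13.
Hence |√y − √13| < |y − 13|/√13, which is < ϵ once |y − 13| < √13·ϵ.
Take δ = min(13, √13·ϵ). If 0 < |y − 13| < δ then y > 0 and |√y − √13| < |y − 13|/√13 < ϵ.

δ = min(13, √13·ϵ)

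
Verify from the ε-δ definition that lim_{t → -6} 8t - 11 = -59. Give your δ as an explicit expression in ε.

Let ε > 0 be given. We need δ > 0 so that 0 < |t + 6| < δ implies |(8t - 11) + 59| < ε.
|(8t - 11) + 59| = |8t + 48| = 8|t + 6|.
Thus it suffices that |t + 6| < ε/8.
Choosing δ = ε/8 gives |(8t - 11) + 59| = 8|t + 6| < ε whenever |t + 6| < δ.

δ = ε/8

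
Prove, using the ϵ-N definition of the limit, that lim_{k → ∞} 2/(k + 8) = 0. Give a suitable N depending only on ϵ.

Fix ϵ > 0. For k ≥ 1, |2/(k + 8) − 0| = 2/(k + 8) ≤ 2/k.
We need 2/k < ϵ, i.e. k > 2/ϵ.
Take N = 2/ϵ. If k > N then |2/(k + 8)| ≤ 2/k < ϵ.

N = 2/ϵ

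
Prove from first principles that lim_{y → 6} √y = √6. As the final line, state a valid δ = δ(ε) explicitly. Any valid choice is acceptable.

Let ε > 0. We want δ > 0 such that 0 < |y − 6| < δ implies |√y − √6| < ε.
Multiplying by the conjugate, |√y − √6| = |y − 6|/(√y + √6).
Restrict δ ≤ 6 so that |y − 6| < 6 forces y > 0, and then √y + √6 > √6.
Hence |√y − √6| < |y − 6|/√6, which is < ε once |y − 6| < √6·ε.
Take δ = min(6, √6·ε). If 0 < |y − 6| < δ then y > 0 and |√y − √6| < |y − 6|/√6 < ε.

δ = min(6, √6·ε)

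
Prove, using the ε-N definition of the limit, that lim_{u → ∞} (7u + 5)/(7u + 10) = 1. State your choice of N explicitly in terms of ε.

Suppose ε > 0. We seek N > 0 such that u > N implies |(7u + 5)/(7u + 10) − 1| < ε.
(7u + 5)/(7u + 10) − 1 = (7(7u + 5) − 7(7u + 10)) / (7(7u + 10)) = -35/(7(7u + 10)).
For u > 0 we have 7u + 10 > 7u, so |(7u + 5)/(7u + 10) − 1| = 35/(7(7u + 10)) < 35/(7·7u) = (5/7)/u.
Thus |(7u + 5)/(7u + 10) − 1| < ε whenever u > (5/7)/ε.
Take N = (5/7)/ε. If u > N then |(7u + 5)/(7u + 10) − 1| < (5/7)/u < ε.

N = (5/7)/ε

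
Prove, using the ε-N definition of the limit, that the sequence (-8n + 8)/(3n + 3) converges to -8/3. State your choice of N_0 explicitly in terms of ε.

N_0 = (16/3)/ε

Fix ε > 0. For n ≥ 1, |(-8n + 8)/(3n + 3) + 8/3| = |48|/(3(3n + 3)) = 48/(3(3n + 3)).
Since 3n + 3 ≥ 3n for n ≥ 1, this is ≤ 48/(3·3n) = (16/3)/n.
So |(-8n + 8)/(3n + 3) + 8/3| < ε whenever n > (16/3)/ε.
Take N_0 = (16/3)/ε. If n > N_0 then |(-8n + 8)/(3n + 3) + 8/3| ≤ (16/3)/n < ε.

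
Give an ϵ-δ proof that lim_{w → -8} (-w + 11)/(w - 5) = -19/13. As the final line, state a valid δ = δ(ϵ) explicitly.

δ = min(13/2, (169/12)ϵ)

Let ϵ > 0. We want δ > 0 with 0 < |w + 8| < δ ⇒ |(-w + 11)/(w - 5) + 19/13| < ϵ.
Combining over a common denominator, (-w + 11)/(w - 5) + 19/13 = [(-w + 11)·(-13) − 19·(w - 5)] / [(-13)·(w - 5)] = -6(w + 8) / ((-13)(w - 5)).
So |(-w + 11)/(w - 5) + 19/13| = 6|w + 8| / (13·|w − 5|).
Require δ ≤ 13/2, so |w − 5| ≥ |-13| − |w + 8| > 13 − 13/2 = 13/2.
Hence |(-w + 11)/(w - 5) + 19/13| < 6|w + 8|/(13·(13/2)) = (12/169)|w + 8|, which is < ϵ once |w + 8| < (169/12)ϵ.
Take δ = min(13/2, (169/12)ϵ). Then 0 < |w + 8| < δ forces both bounds, so |(-w + 11)/(w - 5) + 19/13| < ϵ.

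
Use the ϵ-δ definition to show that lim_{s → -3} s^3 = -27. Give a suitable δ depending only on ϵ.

δ = min(2, ϵ/49)

Let ϵ > 0 be given. We seek δ > 0 with 0 < |s + 3| < δ ⇒ |s^3 + 27| < ϵ.
Factor: s^3 + 27 = (s + 3)(s^2 - 3s + 9), so |s^3 + 27| = |s + 3|·|s^2 - 3s + 9|.
Impose δ ≤ 2 so that |s| < 5; then |s^2 - 3s + 9| ≤ 49.
Hence |s^3 + 27| ≤ 49|s + 3|, which is < ϵ once |s + 3| < ϵ/49.
Take δ = min(2, ϵ/49). If 0 < |s + 3| < δ then both bounds hold and |s^3 + 27| ≤ 49|s + 3| < 49·(ϵ/49) = ϵ.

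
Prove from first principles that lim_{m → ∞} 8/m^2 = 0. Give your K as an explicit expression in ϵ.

Fix ϵ > 0. For m ≥ 1, |8/m^2 − 0| = 8/m^2.
8/m^2 < ϵ ⇔ m^2 > 8/ϵ ⇔ m > (8/ϵ)^{1/2}.
Take K = (8/ϵ)^{1/2}. Then m > K implies 8/m^2 < ϵ.

K = (8/ϵ)^{1/2}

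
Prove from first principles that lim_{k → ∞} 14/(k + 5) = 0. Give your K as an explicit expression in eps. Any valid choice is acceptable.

K = 14/eps

Suppose eps > 0. For k ≥ 1, |14/(k + 5) − 0| = 14/(k + 5) ≤ 14/k.
We need 14/k < eps, i.e. k > 14/eps.
Take K = 14/eps. If k > K then |14/(k + 5)| ≤ 14/k < eps.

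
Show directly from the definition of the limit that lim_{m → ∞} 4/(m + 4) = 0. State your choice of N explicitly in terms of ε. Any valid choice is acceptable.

Let ε > 0. For m ≥ 1, |4/(m + 4) − 0| = 4/(m + 4) ≤ 4/m.
We need 4/m < ε, i.e. m > 4/ε.
Take N = 4/ε. If m > N then |4/(m + 4)| ≤ 4/m < ε.

N = 4/ε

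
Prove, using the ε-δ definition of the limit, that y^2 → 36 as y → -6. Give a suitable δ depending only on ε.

Let ε > 0 be given. We seek δ > 0 with 0 < |y + 6| < δ ⇒ |y^2 − 36| < ε.
Factor: y^2 − 36 = (y + 6)(y - 6), so |y^2 − 36| = |y + 6|·|y - 6|.
Impose δ ≤ 1 so that |y| < 7; then |y - 6| ≤ 13.
Hence |y^2 − 36| ≤ 13|y + 6|, which is < ε once |y + 6| < ε/13.
Take δ = min(1, ε/13). If 0 < |y + 6| < δ then both bounds hold and |y^2 − 36| ≤ 13|y + 6| < 13·(ε/13) = ε.

δ = min(1, ε/13)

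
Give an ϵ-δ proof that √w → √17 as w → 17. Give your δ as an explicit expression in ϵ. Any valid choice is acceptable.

δ = min(17, √17·ϵ)

Let ϵ > 0 be given. We want δ > 0 such that 0 < |w − 17| < δ implies |√w − √17| < ϵ.
Rationalise: √w − √17 = (w − 17)/(√w + √17), so |√w − √17| = |w − 17|/(√w + √17).
Restrict δ ≤ 17 so that |w − 17| < 17 forces w > 0, and then √w + √17 > √17.
Hence |√w − √17| < |w − 17|/√17, which is < ϵ once |w − 17| < √17·ϵ.
Take δ = min(17, √17·ϵ). If 0 < |w − 17| < δ then w > 0 and |√w − √17| < |w − 17|/√17 < ϵ.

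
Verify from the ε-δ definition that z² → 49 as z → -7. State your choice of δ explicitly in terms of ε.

Let ε > 0. We seek δ > 0 with 0 < |z + 7| < δ ⇒ |z² − 49| < ε.
Factor: z² − 49 = (z + 7)(z - 7), so |z² − 49| = |z + 7|·|z - 7|.
Restrict δ ≤ 1. Then |z + 7| < 1 gives |z| < 8, so by the triangle inequality |z - 7| ≤ 8 + 7 = 15.
Hence |z² − 49| ≤ 15|z + 7|, which is < ε once |z + 7| < ε/15.
Take δ = min(1, ε/15). If 0 < |z + 7| < δ then both bounds hold and |z² − 49| ≤ 15|z + 7| < 15·(ε/15) = ε.

δ = min(1, ε/15)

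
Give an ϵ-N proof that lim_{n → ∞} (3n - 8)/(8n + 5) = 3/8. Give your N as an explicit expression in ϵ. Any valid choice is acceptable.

Let ϵ > 0 be given. For n ≥ 1, |(3n - 8)/(8n + 5) − (3/8)| = |-79|/(8(8n + 5)) = 79/(8(8n + 5)).
Since 8n + 5 ≥ 8n for n ≥ 1, this is ≤ 79/(8·8n) = (79/64)/n.
So |(3n - 8)/(8n + 5) − (3/8)| < ϵ whenever n > (79/64)/ϵ.
Take N = (79/64)/ϵ. If n > N then |(3n - 8)/(8n + 5) − (3/8)| ≤ (79/64)/n < ϵ.

N = (79/64)/ϵ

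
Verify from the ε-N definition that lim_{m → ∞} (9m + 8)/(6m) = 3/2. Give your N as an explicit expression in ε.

Fix ε > 0. For m ≥ 1, |(9m + 8)/(6m) − (3/2)| = |48|/(6(6m)) = 48/(6(6m)).
Since 6m ≥ 6m for m ≥ 1, this is ≤ 48/(6·6m) = (4/3)/m.
So |(9m + 8)/(6m) − (3/2)| < ε whenever m > (4/3)/ε.
Take N = (4/3)/ε. If m > N then |(9m + 8)/(6m) − (3/2)| ≤ (4/3)/m < ε.

N = (4/3)/ε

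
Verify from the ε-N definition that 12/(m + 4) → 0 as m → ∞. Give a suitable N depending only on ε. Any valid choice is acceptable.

N = 12/ε

Suppose ε > 0. For m ≥ 1, |12/(m + 4) − 0| = 12/(m + 4) ≤ 12/m.
We need 12/m < ε, i.e. m > 12/ε.
Take N = 12/ε. If m > N then |12/(m + 4)| ≤ 12/m < ε.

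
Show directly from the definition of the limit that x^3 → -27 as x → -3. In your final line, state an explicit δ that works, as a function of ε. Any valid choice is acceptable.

δ = min(2, ε/49)

Fix ε > 0. We seek δ > 0 with 0 < |x + 3| < δ ⇒ |x^3 + 27| < ε.
Factor: x^3 + 27 = (x + 3)(x^2 - 3x + 9), so |x^3 + 27| = |x + 3|·|x^2 - 3x + 9|.
Impose δ ≤ 2 so that |x| < 5; then |x^2 - 3x + 9| ≤ 49.
Hence |x^3 + 27| ≤ 49|x + 3|, which is < ε once |x + 3| < ε/49.
Take δ = min(2, ε/49). If 0 < |x + 3| < δ then both bounds hold and |x^3 + 27| ≤ 49|x + 3| < 49·(ε/49) = ε.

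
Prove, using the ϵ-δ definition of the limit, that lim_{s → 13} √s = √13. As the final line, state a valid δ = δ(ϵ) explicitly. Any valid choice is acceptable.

Suppose ϵ > 0. We want δ > 0 such that 0 < |s − 13| < δ implies |√s − √13| < ϵ.
Multiplying by the conjugate, |√s − √13| = |s − 13|/(√s + √13).
Restrict δ ≤ 13 so that |s − 13| < 13 forces s > 0, and then √s + √13 > √13.
Hence |√s − √13| < |s − 13|/√13, which is < ϵ once |s − 13| < √13·ϵ.
Take δ = min(13, √13·ϵ). If 0 < |s − 13| < δ then s > 0 and |√s − √13| < |s − 13|/√13 < ϵ.

δ = min(13, √13·ϵ)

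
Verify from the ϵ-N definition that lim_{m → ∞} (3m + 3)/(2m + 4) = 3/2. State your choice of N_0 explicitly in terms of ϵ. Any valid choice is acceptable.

N_0 = (3/2)/ϵ

Let ϵ > 0. For m ≥ 1, |(3m + 3)/(2m + 4) − (3/2)| = |-6|/(2(2m + 4)) = 6/(2(2m + 4)).
Since 2m + 4 ≥ 2m for m ≥ 1, this is ≤ 6/(2·2m) = (3/2)/m.
So |(3m + 3)/(2m + 4) − (3/2)| < ϵ whenever m > (3/2)/ϵ.
Take N_0 = (3/2)/ϵ. If m > N_0 then |(3m + 3)/(2m + 4) − (3/2)| ≤ (3/2)/m < ϵ.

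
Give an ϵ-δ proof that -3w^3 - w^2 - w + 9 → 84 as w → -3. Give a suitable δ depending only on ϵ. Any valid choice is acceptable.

Fix ϵ > 0. We want δ > 0 such that 0 < |w + 3| < δ implies |(-3w^3 - w^2 - w + 9) − 84| < ϵ.
(-3w^3 - w^2 - w + 9) − 84 = -3w^3 - w^2 - w - 75 = (w + 3)(-3w^2 + 8w - 25).
So |(-3w^3 - w^2 - w + 9) − 84| = |w + 3|·|-3w^2 + 8w - 25|.
Require δ ≤ 1. Then |w + 3| < 1 gives |w| < 4, and by the triangle inequality |-3w^2 + 8w - 25| ≤ 3·4^2 + 8·4 + 25 = 105.
Hence |(-3w^3 - w^2 - w + 9) − 84| ≤ 105|w + 3| < ϵ provided |w + 3| < ϵ/105.
Take δ = min(1, ϵ/105). Then 0 < |w + 3| < δ gives both |w + 3| < 1 and |w + 3| < ϵ/105, so |(-3w^3 - w^2 - w + 9) − 84| < ϵ.

δ = min(1, ϵ/105)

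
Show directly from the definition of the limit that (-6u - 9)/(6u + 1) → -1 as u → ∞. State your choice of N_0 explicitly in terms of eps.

N_0 = (4/3)/eps

Fix eps > 0. We seek N_0 > 0 such that u > N_0 implies |(-6u - 9)/(6u + 1) + 1| < eps.
(-6u - 9)/(6u + 1) + 1 = (6(-6u - 9) − (-6)(6u + 1)) / (6(6u + 1)) = -48/(6(6u + 1)).
For u > 0 we have 6u + 1 > 6u, so |(-6u - 9)/(6u + 1) + 1| = 48/(6(6u + 1)) < 48/(6·6u) = (4/3)/u.
Thus |(-6u - 9)/(6u + 1) + 1| < eps whenever u > (4/3)/eps.
Take N_0 = (4/3)/eps. If u > N_0 then |(-6u - 9)/(6u + 1) + 1| < (4/3)/u < eps.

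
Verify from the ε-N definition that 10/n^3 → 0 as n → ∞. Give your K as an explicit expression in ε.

K = (10/ε)^{1/3}

Fix ε > 0. For n ≥ 1, |10/n^3 − 0| = 10/n^3.
10/n^3 < ε ⇔ n^3 > 10/ε ⇔ n > (10/ε)^{1/3}.
Take K = (10/ε)^{1/3}. Then n > K implies 10/n^3 < ε.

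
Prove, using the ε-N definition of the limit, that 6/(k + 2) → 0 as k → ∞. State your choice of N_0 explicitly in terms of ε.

N_0 = 6/ε

Fix ε > 0. For k ≥ 1, |6/(k + 2) − 0| = 6/(k + 2) ≤ 6/k.
We need 6/k < ε, i.e. k > 6/ε.
Take N_0 = 6/ε. If k > N_0 then |6/(k + 2)| ≤ 6/k < ε.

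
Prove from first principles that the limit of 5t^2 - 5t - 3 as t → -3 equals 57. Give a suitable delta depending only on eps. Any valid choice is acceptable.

delta = min(2, eps/45)

Suppose eps > 0. We want delta > 0 such that 0 < |t + 3| < delta implies |(5t^2 - 5t - 3) − 57| < eps.
(5t^2 - 5t - 3) − 57 = 5t^2 - 5t - 60 = (t + 3)(5t - 20).
So |(5t^2 - 5t - 3) − 57| = |t + 3|·|5t - 20|.
Require delta ≤ 2. Then |t + 3| < 2 gives |t| < 5, and by the triangle inequality |5t - 20| ≤ 5·5 + 20 = 45.
Hence |(5t^2 - 5t - 3) − 57| ≤ 45|t + 3| < eps provided |t + 3| < eps/45.
Take delta = min(2, eps/45). Then 0 < |t + 3| < delta gives both |t + 3| < 2 and |t + 3| < eps/45, so |(5t^2 - 5t - 3) − 57| < eps.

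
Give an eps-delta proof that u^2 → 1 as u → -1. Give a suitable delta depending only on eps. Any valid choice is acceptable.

Fix eps > 0. We seek delta > 0 with 0 < |u + 1| < delta ⇒ |u^2 − 1| < eps.
Factor: u^2 − 1 = (u + 1)(u - 1), so |u^2 − 1| = |u + 1|·|u - 1|.
Restrict delta ≤ 2. Then |u + 1| < 2 gives |u| < 3, so by the triangle inequality |u - 1| ≤ 3 + 1 = 4.
Hence |u^2 − 1| ≤ 4|u + 1|, which is < eps once |u + 1| < eps/4.
Take delta = min(2, eps/4). If 0 < |u + 1| < delta then both bounds hold and |u^2 − 1| ≤ 4|u + 1| < 4·(eps/4) = eps.

delta = min(2, eps/4)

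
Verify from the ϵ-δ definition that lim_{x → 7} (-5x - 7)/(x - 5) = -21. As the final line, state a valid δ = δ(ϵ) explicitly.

Suppose ϵ > 0. We want δ > 0 with 0 < |x − 7| < δ ⇒ |(-5x - 7)/(x - 5) + 21| < ϵ.
Combining over a common denominator, (-5x - 7)/(x - 5) + 21 = [(-5x - 7)·2 − (-42)·(x - 5)] / [2·(x - 5)] = 32(x − 7) / (2(x - 5)).
So |(-5x - 7)/(x - 5) + 21| = 32|x − 7| / (2·|x − 5|).
Restrict δ ≤ 1. Then |x − 7| < 1 gives |x − 5| = |(x − 7) + 2| ≥ 2 − 1 = 1.
Hence |(-5x - 7)/(x - 5) + 21| < 32|x − 7|/(2·1) = 16|x − 7|, which is < ϵ once |x − 7| < (1/16)ϵ.
Take δ = min(1, (1/16)ϵ). Then 0 < |x − 7| < δ forces both bounds, so |(-5x - 7)/(x - 5) + 21| < ϵ.

δ = min(1, (1/16)ϵ)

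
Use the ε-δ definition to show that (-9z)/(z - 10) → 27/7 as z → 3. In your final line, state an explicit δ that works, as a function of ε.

Let ε > 0. We want δ > 0 with 0 < |z − 3| < δ ⇒ |(-9z)/(z - 10) − (27/7)| < ε.
Combining over a common denominator, (-9z)/(z - 10) − (27/7) = [(-9z)·(-7) − (-27)·(z - 10)] / [(-7)·(z - 10)] = 90(z − 3) / ((-7)(z - 10)).
So |(-9z)/(z - 10) − (27/7)| = 90|z − 3| / (7·|z − 10|).
Require δ ≤ 7/2, so |z − 10| ≥ |-7| − |z − 3| > 7 − 7/2 = 7/2.
Hence |(-9z)/(z - 10) − (27/7)| < 90|z − 3|/(7·(7/2)) = (180/49)|z − 3|, which is < ε once |z − 3| < (49/180)ε.
Take δ = min(7/2, (49/180)ε). Then 0 < |z − 3| < δ forces both bounds, so |(-9z)/(z - 10) − (27/7)| < ε.

δ = min(7/2, (49/180)ε)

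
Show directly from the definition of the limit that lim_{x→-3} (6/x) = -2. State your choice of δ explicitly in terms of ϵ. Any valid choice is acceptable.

Fix ϵ > 0. We seek δ > 0 such that 0 < |x + 3| < δ implies |6/x + 2| < ϵ.
|6/x + 2| = 6·|-3 − x|/(3·|x|) = 6|x + 3|/(3|x|).
Require δ ≤ 3/2 so that |x| > 3 − 3/2 = 3/2, hence 3|x| > 9/2.
Then |6/x + 2| < 6|x + 3|/(9/2), which is < ϵ when |x + 3| < (3/4)ϵ.
Take δ = min(3/2, (3/4)ϵ). Then 0 < |x + 3| < δ gives both |x + 3| < 3/2 and |x + 3| < (3/4)ϵ, so |6/x + 2| < ϵ.

δ = min(3/2, (3/4)ϵ)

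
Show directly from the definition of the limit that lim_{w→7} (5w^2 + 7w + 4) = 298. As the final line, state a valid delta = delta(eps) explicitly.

delta = min(1, eps/82)

Let eps > 0 be given. We want delta > 0 such that 0 < |w − 7| < delta implies |(5w^2 + 7w + 4) − 298| < eps.
(5w^2 + 7w + 4) − 298 = 5w^2 + 7w - 294 = (w − 7)(5w + 42).
So |(5w^2 + 7w + 4) − 298| = |w − 7|·|5w + 42|.
Require delta ≤ 1. Then |w − 7| < 1 gives |w| < 8, and by the triangle inequality |5w + 42| ≤ 5·8 + 42 = 82.
Hence |(5w^2 + 7w + 4) − 298| ≤ 82|w − 7| < eps provided |w − 7| < eps/82.
Choosing delta = min(1, eps/82) ensures both conditions, hence |(5w^2 + 7w + 4) − 298| < eps.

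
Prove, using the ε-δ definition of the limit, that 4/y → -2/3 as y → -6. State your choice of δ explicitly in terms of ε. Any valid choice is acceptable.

δ = min(3, (9/2)ε)

Let ε > 0. We seek δ > 0 such that 0 < |y + 6| < δ implies |4/y + 2/3| < ε.
|4/y + 2/3| = 4·|-6 − y|/(6·|y|) = 4|y + 6|/(6|y|).
Restrict δ ≤ 3. Then |y + 6| < 3 gives |y| > 3, so 6|y| > 18.
Then |4/y + 2/3| < 4|y + 6|/18, which is < ε when |y + 6| < (9/2)ε.
Take δ = min(3, (9/2)ε). Then 0 < |y + 6| < δ gives both |y + 6| < 3 and |y + 6| < (9/2)ε, so |4/y + 2/3| < ε.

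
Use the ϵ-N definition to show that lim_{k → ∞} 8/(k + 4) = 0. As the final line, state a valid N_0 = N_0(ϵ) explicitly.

N_0 = 8/ϵ

Let ϵ > 0. For k ≥ 1, |8/(k + 4) − 0| = 8/(k + 4) ≤ 8/k.
We need 8/k < ϵ, i.e. k > 8/ϵ.
Take N_0 = 8/ϵ. If k > N_0 then |8/(k + 4)| ≤ 8/k < ϵ.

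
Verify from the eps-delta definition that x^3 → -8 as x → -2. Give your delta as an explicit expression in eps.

delta = min(2, eps/28)

Let eps > 0. We seek delta > 0 with 0 < |x + 2| < delta ⇒ |x^3 + 8| < eps.
Factor: x^3 + 8 = (x + 2)(x^2 - 2x + 4), so |x^3 + 8| = |x + 2|·|x^2 - 2x + 4|.
Restrict delta ≤ 2. Then |x + 2| < 2 gives |x| < 4, so by the triangle inequality |x^2 - 2x + 4| ≤ 4^2 + 2·4 + 4 = 28.
Hence |x^3 + 8| ≤ 28|x + 2|, which is < eps once |x + 2| < eps/28.
Take delta = min(2, eps/28). If 0 < |x + 2| < delta then both bounds hold and |x^3 + 8| ≤ 28|x + 2| < 28·(eps/28) = eps.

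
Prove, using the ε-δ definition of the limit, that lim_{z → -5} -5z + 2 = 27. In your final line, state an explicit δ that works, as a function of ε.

Fix ε > 0. We need δ > 0 so that 0 < |z + 5| < δ implies |(-5z + 2) − 27| < ε.
|(-5z + 2) − 27| = |-5z - 25| = 5|z + 5|.
So 5|z + 5| < ε exactly when |z + 5| < ε/5.
Choosing δ = ε/5 gives |(-5z + 2) − 27| = 5|z + 5| < ε whenever |z + 5| < δ.

δ = ε/5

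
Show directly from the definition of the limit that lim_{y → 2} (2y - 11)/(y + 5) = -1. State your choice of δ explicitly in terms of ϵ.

δ = min(7/2, (7/6)ϵ)

Let ϵ > 0 be given. We want δ > 0 with 0 < |y − 2| < δ ⇒ |(2y - 11)/(y + 5) + 1| < ϵ.
Combining over a common denominator, (2y - 11)/(y + 5) + 1 = [(2y - 11)·7 − (-7)·(y + 5)] / [7·(y + 5)] = 21(y − 2) / (7(y + 5)).
So |(2y - 11)/(y + 5) + 1| = 21|y − 2| / (7·|y + 5|).
Require δ ≤ 7/2, so |y + 5| ≥ |7| − |y − 2| > 7 − 7/2 = 7/2.
Hence |(2y - 11)/(y + 5) + 1| < 21|y − 2|/(7·(7/2)) = (6/7)|y − 2|, which is < ϵ once |y − 2| < (7/6)ϵ.
Take δ = min(7/2, (7/6)ϵ). Then 0 < |y − 2| < δ forces both bounds, so |(2y - 11)/(y + 5) + 1| < ϵ.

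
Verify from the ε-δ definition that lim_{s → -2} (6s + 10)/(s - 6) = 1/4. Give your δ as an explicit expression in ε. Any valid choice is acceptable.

Suppose ε > 0. We want δ > 0 with 0 < |s + 2| < δ ⇒ |(6s + 10)/(s - 6) − (1/4)| < ε.
Combining over a common denominator, (6s + 10)/(s - 6) − (1/4) = [(6s + 10)·(-8) − (-2)·(s - 6)] / [(-8)·(s - 6)] = -46(s + 2) / ((-8)(s - 6)).
So |(6s + 10)/(s - 6) − (1/4)| = 46|s + 2| / (8·|s − 6|).
Restrict δ ≤ 4. Then |s + 2| < 4 gives |s − 6| = |(s + 2) + (-8)| ≥ 8 − 4 = 4.
Hence |(6s + 10)/(s - 6) − (1/4)| < 46|s + 2|/(8·4) = (23/16)|s + 2|, which is < ε once |s + 2| < (16/23)ε.
Take δ = min(4, (16/23)ε). Then 0 < |s + 2| < δ forces both bounds, so |(6s + 10)/(s - 6) − (1/4)| < ε.

δ = min(4, (16/23)ε)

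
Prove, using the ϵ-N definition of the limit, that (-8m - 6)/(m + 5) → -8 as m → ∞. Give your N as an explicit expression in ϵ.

Fix ϵ > 0. For m ≥ 1, |(-8m - 6)/(m + 5) + 8| = |34|/((m + 5)) = 34/((m + 5)).
Since m + 5 ≥ m for m ≥ 1, this is ≤ 34/(m) = 34/m.
So |(-8m - 6)/(m + 5) + 8| < ϵ whenever m > 34/ϵ.
Take N = 34/ϵ. If m > N then |(-8m - 6)/(m + 5) + 8| ≤ 34/m < ϵ.

N = 34/ϵ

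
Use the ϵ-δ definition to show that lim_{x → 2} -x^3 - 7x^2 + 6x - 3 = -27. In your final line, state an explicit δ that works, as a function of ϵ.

Suppose ϵ > 0. We want δ > 0 such that 0 < |x − 2| < δ implies |(-x^3 - 7x^2 + 6x - 3) + 27| < ϵ.
(-x^3 - 7x^2 + 6x - 3) + 27 = -x^3 - 7x^2 + 6x + 24 = (x − 2)(-x^2 - 9x - 12).
So |(-x^3 - 7x^2 + 6x - 3) + 27| = |x − 2|·|-x^2 - 9x - 12|.
Assume first that |x − 2| < 1, so |x| < 3. Then |-x^2 - 9x - 12| ≤ 3^2 + 9·3 + 12 = 48.
Hence |(-x^3 - 7x^2 + 6x - 3) + 27| ≤ 48|x − 2| < ϵ provided |x − 2| < ϵ/48.
Take δ = min(1, ϵ/48). Then 0 < |x − 2| < δ gives both |x − 2| < 1 and |x − 2| < ϵ/48, so |(-x^3 - 7x^2 + 6x - 3) + 27| < ϵ.

δ = min(1, ϵ/48)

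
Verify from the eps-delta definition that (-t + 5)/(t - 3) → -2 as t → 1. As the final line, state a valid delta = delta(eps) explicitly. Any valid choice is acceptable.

Let eps > 0 be given. We want delta > 0 with 0 < |t − 1| < delta ⇒ |(-t + 5)/(t - 3) + 2| < eps.
Combining over a common denominator, (-t + 5)/(t - 3) + 2 = [(-t + 5)·(-2) − 4·(t - 3)] / [(-2)·(t - 3)] = -2(t − 1) / ((-2)(t - 3)).
So |(-t + 5)/(t - 3) + 2| = 2|t − 1| / (2·|t − 3|).
Restrict delta ≤ 1. Then |t − 1| < 1 gives |t − 3| = |(t − 1) + (-2)| ≥ 2 − 1 = 1.
Hence |(-t + 5)/(t - 3) + 2| < 2|t − 1|/(2·1) = |t − 1|, which is < eps once |t − 1| < eps.
Take delta = min(1, eps). Then 0 < |t − 1| < delta forces both bounds, so |(-t + 5)/(t - 3) + 2| < eps.

delta = min(1, eps)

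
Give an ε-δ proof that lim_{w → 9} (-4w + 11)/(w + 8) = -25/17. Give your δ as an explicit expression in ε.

Fix ε > 0. We want δ > 0 with 0 < |w − 9| < δ ⇒ |(-4w + 11)/(w + 8) + 25/17| < ε.
Combining over a common denominator, (-4w + 11)/(w + 8) + 25/17 = [(-4w + 11)·17 − (-25)·(w + 8)] / [17·(w + 8)] = -43(w − 9) / (17(w + 8)).
So |(-4w + 11)/(w + 8) + 25/17| = 43|w − 9| / (17·|w + 8|).
Restrict δ ≤ 17/2. Then |w − 9| < 17/2 gives |w + 8| = |(w − 9) + 17| ≥ 17 − 17/2 = 17/2.
Hence |(-4w + 11)/(w + 8) + 25/17| < 43|w − 9|/(17·(17/2)) = (86/289)|w − 9|, which is < ε once |w − 9| < (289/86)ε.
Take δ = min(17/2, (289/86)ε). Then 0 < |w − 9| < δ forces both bounds, so |(-4w + 11)/(w + 8) + 25/17| < ε.

δ = min(17/2, (289/86)ε)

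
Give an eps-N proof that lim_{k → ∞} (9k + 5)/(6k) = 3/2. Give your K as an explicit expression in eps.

Fix eps > 0. For k ≥ 1, |(9k + 5)/(6k) − (3/2)| = |30|/(6(6k)) = 30/(6(6k)).
Since 6k ≥ 6k for k ≥ 1, this is ≤ 30/(6·6k) = (5/6)/k.
So |(9k + 5)/(6k) − (3/2)| < eps whenever k > (5/6)/eps.
Take K = (5/6)/eps. If k > K then |(9k + 5)/(6k) − (3/2)| ≤ (5/6)/k < eps.

K = (5/6)/eps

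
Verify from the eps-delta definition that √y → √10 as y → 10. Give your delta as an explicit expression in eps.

delta = min(10, √10·eps)

Let eps > 0. We want delta > 0 such that 0 < |y − 10| < delta implies |√y − √10| < eps.
Rationalise: √y − √10 = (y − 10)/(√y + √10), so |√y − √10| = |y − 10|/(√y + √10).
Restrict delta ≤ 10 so that |y − 10| < 10 forces y > 0, and then √y + √10 > √10.
Hence |√y − √10| < |y − 10|/√10, which is < eps once |y − 10| < √10·eps.
Take delta = min(10, √10·eps). If 0 < |y − 10| < delta then y > 0 and |√y − √10| < |y − 10|/√10 < eps.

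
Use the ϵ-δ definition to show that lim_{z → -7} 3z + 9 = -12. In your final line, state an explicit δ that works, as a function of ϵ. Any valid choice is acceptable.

δ = ϵ/3

Fix ϵ > 0. We need δ > 0 so that 0 < |z + 7| < δ implies |(3z + 9) + 12| < ϵ.
Since (3z + 9) + 12 = 3(z + 7), we have |(3z + 9) + 12| = 3|z + 7|.
So 3|z + 7| < ϵ exactly when |z + 7| < ϵ/3.
Take δ = ϵ/3. If 0 < |z + 7| < δ then |(3z + 9) + 12| = 3|z + 7| < 3·(ϵ/3) = ϵ.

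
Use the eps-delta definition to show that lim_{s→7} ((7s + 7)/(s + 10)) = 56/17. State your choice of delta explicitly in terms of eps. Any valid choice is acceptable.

Let eps > 0. We want delta > 0 with 0 < |s − 7| < delta ⇒ |(7s + 7)/(s + 10) − (56/17)| < eps.
Combining over a common denominator, (7s + 7)/(s + 10) − (56/17) = [(7s + 7)·17 − 56·(s + 10)] / [17·(s + 10)] = 63(s − 7) / (17(s + 10)).
So |(7s + 7)/(s + 10) − (56/17)| = 63|s − 7| / (17·|s + 10|).
Require delta ≤ 17/2, so |s + 10| ≥ |17| − |s − 7| > 17 − 17/2 = 17/2.
Hence |(7s + 7)/(s + 10) − (56/17)| < 63|s − 7|/(17·(17/2)) = (126/289)|s − 7|, which is < eps once |s − 7| < (289/126)eps.
Take delta = min(17/2, (289/126)eps). Then 0 < |s − 7| < delta forces both bounds, so |(7s + 7)/(s + 10) − (56/17)| < eps.

delta = min(17/2, (289/126)eps)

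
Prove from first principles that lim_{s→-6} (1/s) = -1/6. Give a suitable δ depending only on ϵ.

δ = min(3, 18ϵ)

Fix ϵ > 0. We seek δ > 0 such that 0 < |s + 6| < δ implies |1/s + 1/6| < ϵ.
|1/s + 1/6| = |-6 − s|/(6·|s|) = |s + 6|/(6|s|).
Restrict δ ≤ 3. Then |s + 6| < 3 gives |s| > 3, so 6|s| > 18.
Then |1/s + 1/6| < |s + 6|/18, which is < ϵ when |s + 6| < 18ϵ.
Take δ = min(3, 18ϵ). Then 0 < |s + 6| < δ gives both |s + 6| < 3 and |s + 6| < 18ϵ, so |1/s + 1/6| < ϵ.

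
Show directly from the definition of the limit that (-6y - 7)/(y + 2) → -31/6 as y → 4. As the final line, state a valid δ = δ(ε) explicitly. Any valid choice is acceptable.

Suppose ε > 0. We want δ > 0 with 0 < |y − 4| < δ ⇒ |(-6y - 7)/(y + 2) + 31/6| < ε.
Combining over a common denominator, (-6y - 7)/(y + 2) + 31/6 = [(-6y - 7)·6 − (-31)·(y + 2)] / [6·(y + 2)] = -5(y − 4) / (6(y + 2)).
So |(-6y - 7)/(y + 2) + 31/6| = 5|y − 4| / (6·|y + 2|).
Restrict δ ≤ 3. Then |y − 4| < 3 gives |y + 2| = |(y − 4) + 6| ≥ 6 − 3 = 3.
Hence |(-6y - 7)/(y + 2) + 31/6| < 5|y − 4|/(6·3) = (5/18)|y − 4|, which is < ε once |y − 4| < (18/5)ε.
Take δ = min(3, (18/5)ε). Then 0 < |y − 4| < δ forces both bounds, so |(-6y - 7)/(y + 2) + 31/6| < ε.

δ = min(3, (18/5)ε)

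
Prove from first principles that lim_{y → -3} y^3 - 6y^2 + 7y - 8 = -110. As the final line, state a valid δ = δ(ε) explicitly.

δ = min(1, ε/86)

Let ε > 0 be given. We want δ > 0 such that 0 < |y + 3| < δ implies |(y^3 - 6y^2 + 7y - 8) + 110| < ε.
(y^3 - 6y^2 + 7y - 8) + 110 = y^3 - 6y^2 + 7y + 102 = (y + 3)(y^2 - 9y + 34).
So |(y^3 - 6y^2 + 7y - 8) + 110| = |y + 3|·|y^2 - 9y + 34|.
Assume first that |y + 3| < 1, so |y| < 4. Then |y^2 - 9y + 34| ≤ 4^2 + 9·4 + 34 = 86.
Hence |(y^3 - 6y^2 + 7y - 8) + 110| ≤ 86|y + 3| < ε provided |y + 3| < ε/86.
Take δ = min(1, ε/86). Then 0 < |y + 3| < δ gives both |y + 3| < 1 and |y + 3| < ε/86, so |(y^3 - 6y^2 + 7y - 8) + 110| < ε.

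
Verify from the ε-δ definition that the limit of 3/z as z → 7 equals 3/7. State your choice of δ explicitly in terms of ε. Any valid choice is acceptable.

δ = min(7/2, (49/6)ε)

Let ε > 0 be given. We seek δ > 0 such that 0 < |z − 7| < δ implies |3/z − (3/7)| < ε.
|3/z − (3/7)| = 3·|7 − z|/(7·|z|) = 3|z − 7|/(7|z|).
Require δ ≤ 7/2 so that |z| > 7 − 7/2 = 7/2, hence 7|z| > 49/2.
Then |3/z − (3/7)| < 3|z − 7|/(49/2), which is < ε when |z − 7| < (49/6)ε.
Take δ = min(7/2, (49/6)ε). Then 0 < |z − 7| < δ gives both |z − 7| < 7/2 and |z − 7| < (49/6)ε, so |3/z − (3/7)| < ε.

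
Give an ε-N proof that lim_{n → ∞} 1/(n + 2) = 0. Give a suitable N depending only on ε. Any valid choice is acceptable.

N = 1/ε

Suppose ε > 0. For n ≥ 1, |1/(n + 2) − 0| = 1/(n + 2) ≤ 1/n.
We need 1/n < ε, i.e. n > 1/ε.
Take N = 1/ε. If n > N then |1/(n + 2)| ≤ 1/n < ε.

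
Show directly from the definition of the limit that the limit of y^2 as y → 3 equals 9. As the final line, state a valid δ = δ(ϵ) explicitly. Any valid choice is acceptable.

δ = min(1, ϵ/7)

Let ϵ > 0 be given. We seek δ > 0 with 0 < |y − 3| < δ ⇒ |y^2 − 9| < ϵ.
Factor: y^2 − 9 = (y − 3)(y + 3), so |y^2 − 9| = |y − 3|·|y + 3|.
Impose δ ≤ 1 so that |y| < 4; then |y + 3| ≤ 7.
Hence |y^2 − 9| ≤ 7|y − 3|, which is < ϵ once |y − 3| < ϵ/7.
Take δ = min(1, ϵ/7). If 0 < |y − 3| < δ then both bounds hold and |y^2 − 9| ≤ 7|y − 3| < 7·(ϵ/7) = ϵ.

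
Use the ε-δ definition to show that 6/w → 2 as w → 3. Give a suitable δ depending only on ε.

δ = min(3/2, (3/4)ε)

Let ε > 0. We seek δ > 0 such that 0 < |w − 3| < δ implies |6/w − 2| < ε.
|6/w − 2| = 6·|3 − w|/(3·|w|) = 6|w − 3|/(3|w|).
Restrict δ ≤ 3/2. Then |w − 3| < 3/2 gives |w| > 3/2, so 3|w| > 9/2.
Then |6/w − 2| < 6|w − 3|/(9/2), which is < ε when |w − 3| < (3/4)ε.
Take δ = min(3/2, (3/4)ε). Then 0 < |w − 3| < δ gives both |w − 3| < 3/2 and |w − 3| < (3/4)ε, so |6/w − 2| < ε.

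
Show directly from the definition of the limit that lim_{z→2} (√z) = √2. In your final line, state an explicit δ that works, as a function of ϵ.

δ = min(2, √2·ϵ)

Let ϵ > 0. We want δ > 0 such that 0 < |z − 2| < δ implies |√z − √2| < ϵ.
Rationalise: √z − √2 = (z − 2)/(√z + √2), so |√z − √2| = |z − 2|/(√z + √2).
Restrict δ ≤ 2 so that |z − 2| < 2 forces z > 0, and then √z + √2 > √2.
Hence |√z − √2| < |z − 2|/√2, which is < ϵ once |z − 2| < √2·ϵ.
Take δ = min(2, √2·ϵ). If 0 < |z − 2| < δ then z > 0 and |√z − √2| < |z − 2|/√2 < ϵ.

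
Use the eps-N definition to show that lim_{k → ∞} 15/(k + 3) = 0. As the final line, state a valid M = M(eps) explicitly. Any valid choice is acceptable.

Let eps > 0. For k ≥ 1, |15/(k + 3) − 0| = 15/(k + 3) ≤ 15/k.
We need 15/k < eps, i.e. k > 15/eps.
Take M = 15/eps. If k > M then |15/(k + 3)| ≤ 15/k < eps.

M = 15/eps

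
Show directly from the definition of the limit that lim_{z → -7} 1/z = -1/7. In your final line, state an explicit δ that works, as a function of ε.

δ = min(7/2, (49/2)ε)

Suppose ε > 0. We seek δ > 0 such that 0 < |z + 7| < δ implies |1/z + 1/7| < ε.
|1/z + 1/7| = |-7 − z|/(7·|z|) = |z + 7|/(7|z|).
Restrict δ ≤ 7/2. Then |z + 7| < 7/2 gives |z| > 7/2, so 7|z| > 49/2.
Then |1/z + 1/7| < |z + 7|/(49/2), which is < ε when |z + 7| < (49/2)ε.
Take δ = min(7/2, (49/2)ε). Then 0 < |z + 7| < δ gives both |z + 7| < 7/2 and |z + 7| < (49/2)ε, so |1/z + 1/7| < ε.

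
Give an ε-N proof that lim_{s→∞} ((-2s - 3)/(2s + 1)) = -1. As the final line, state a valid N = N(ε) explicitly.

Let ε > 0 be given. We seek N > 0 such that s > N implies |(-2s - 3)/(2s + 1) + 1| < ε.
(-2s - 3)/(2s + 1) + 1 = (2(-2s - 3) − (-2)(2s + 1)) / (2(2s + 1)) = -4/(2(2s + 1)).
For s > 0 we have 2s + 1 > 2s, so |(-2s - 3)/(2s + 1) + 1| = 4/(2(2s + 1)) < 4/(2·2s) = 1/s.
Thus |(-2s - 3)/(2s + 1) + 1| < ε whenever s > 1/ε.
Take N = 1/ε. If s > N then |(-2s - 3)/(2s + 1) + 1| < 1/s < ε.

N = 1/ε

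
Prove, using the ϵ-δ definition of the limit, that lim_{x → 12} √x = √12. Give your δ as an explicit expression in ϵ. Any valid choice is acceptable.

δ = min(12, √12·ϵ)

Suppose ϵ > 0. We want δ > 0 such that 0 < |x − 12| < δ implies |√x − √12| < ϵ.
Multiplying by the conjugate, |√x − √12| = |x − 12|/(√x + √12).
Restrict δ ≤ 12 so that |x − 12| < 12 forces x > 0, and then √x + √12 > √12.
Hence |√x − √12| < |x − 12|/√12, which is < ϵ once |x − 12| < √12·ϵ.
Take δ = min(12, √12·ϵ). If 0 < |x − 12| < δ then x > 0 and |√x − √12| < |x − 12|/√12 < ϵ.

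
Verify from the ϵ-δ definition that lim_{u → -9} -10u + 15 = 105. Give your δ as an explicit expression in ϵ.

δ = ϵ/10

Let ϵ > 0. We need δ > 0 so that 0 < |u + 9| < δ implies |(-10u + 15) − 105| < ϵ.
|(-10u + 15) − 105| = |-10u - 90| = 10|u + 9|.
So 10|u + 9| < ϵ exactly when |u + 9| < ϵ/10.
Choosing δ = ϵ/10 gives |(-10u + 15) − 105| = 10|u + 9| < ϵ whenever |u + 9| < δ.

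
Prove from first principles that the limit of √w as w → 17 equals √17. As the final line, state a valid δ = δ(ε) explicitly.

Fix ε > 0. We want δ > 0 such that 0 < |w − 17| < δ implies |√w − √17| < ε.
Multiplying by the conjugate, |√w − √17| = |w − 17|/(√w + √17).
Restrict δ ≤ 17 so that |w − 17| < 17 forces w > 0, and then √w + √17 > √17.
Hence |√w − √17| < |w − 17|/√17, which is < ε once |w − 17| < √17·ε.
Take δ = min(17, √17·ε). If 0 < |w − 17| < δ then w > 0 and |√w − √17| < |w − 17|/√17 < ε.

δ = min(17, √17·ε)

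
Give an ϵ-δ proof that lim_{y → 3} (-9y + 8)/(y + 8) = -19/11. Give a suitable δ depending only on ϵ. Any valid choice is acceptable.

Let ϵ > 0 be given. We want δ > 0 with 0 < |y − 3| < δ ⇒ |(-9y + 8)/(y + 8) + 19/11| < ϵ.
Combining over a common denominator, (-9y + 8)/(y + 8) + 19/11 = [(-9y + 8)·11 − (-19)·(y + 8)] / [11·(y + 8)] = -80(y − 3) / (11(y + 8)).
So |(-9y + 8)/(y + 8) + 19/11| = 80|y − 3| / (11·|y + 8|).
Restrict δ ≤ 11/2. Then |y − 3| < 11/2 gives |y + 8| = |(y − 3) + 11| ≥ 11 − 11/2 = 11/2.
Hence |(-9y + 8)/(y + 8) + 19/11| < 80|y − 3|/(11·(11/2)) = (160/121)|y − 3|, which is < ϵ once |y − 3| < (121/160)ϵ.
Take δ = min(11/2, (121/160)ϵ). Then 0 < |y − 3| < δ forces both bounds, so |(-9y + 8)/(y + 8) + 19/11| < ϵ.

δ = min(11/2, (121/160)ϵ)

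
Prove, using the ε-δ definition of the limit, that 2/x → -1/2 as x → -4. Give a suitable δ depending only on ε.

δ = min(2, 4ε)

Let ε > 0 be given. We seek δ > 0 such that 0 < |x + 4| < δ implies |2/x + 1/2| < ε.
|2/x + 1/2| = 2·|-4 − x|/(4·|x|) = 2|x + 4|/(4|x|).
Restrict δ ≤ 2. Then |x + 4| < 2 gives |x| > 2, so 4|x| > 8.
Then |2/x + 1/2| < 2|x + 4|/8, which is < ε when |x + 4| < 4ε.
Take δ = min(2, 4ε). Then 0 < |x + 4| < δ gives both |x + 4| < 2 and |x + 4| < 4ε, so |2/x + 1/2| < ε.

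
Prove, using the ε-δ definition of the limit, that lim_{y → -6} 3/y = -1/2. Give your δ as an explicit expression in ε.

Let ε > 0. We seek δ > 0 such that 0 < |y + 6| < δ implies |3/y + 1/2| < ε.
|3/y + 1/2| = 3·|-6 − y|/(6·|y|) = 3|y + 6|/(6|y|).
Restrict δ ≤ 3. Then |y + 6| < 3 gives |y| > 3, so 6|y| > 18.
Then |3/y + 1/2| < 3|y + 6|/18, which is < ε when |y + 6| < 6ε.
Take δ = min(3, 6ε). Then 0 < |y + 6| < δ gives both |y + 6| < 3 and |y + 6| < 6ε, so |3/y + 1/2| < ε.

δ = min(3, 6ε)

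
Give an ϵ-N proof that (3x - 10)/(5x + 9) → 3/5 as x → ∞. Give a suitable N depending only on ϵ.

N = (77/25)/ϵ

Let ϵ > 0. We seek N > 0 such that x > N implies |(3x - 10)/(5x + 9) − (3/5)| < ϵ.
(3x - 10)/(5x + 9) − (3/5) = (5(3x - 10) − 3(5x + 9)) / (5(5x + 9)) = -77/(5(5x + 9)).
For x > 0 we have 5x + 9 > 5x, so |(3x - 10)/(5x + 9) − (3/5)| = 77/(5(5x + 9)) < 77/(5·5x) = (77/25)/x.
Thus |(3x - 10)/(5x + 9) − (3/5)| < ϵ whenever x > (77/25)/ϵ.
Take N = (77/25)/ϵ. If x > N then |(3x - 10)/(5x + 9) − (3/5)| < (77/25)/x < ϵ.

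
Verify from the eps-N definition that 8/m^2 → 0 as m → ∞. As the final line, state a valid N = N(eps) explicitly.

N = (8/eps)^{1/2}

Suppose eps > 0. For m ≥ 1, |8/m^2 − 0| = 8/m^2.
8/m^2 < eps ⇔ m^2 > 8/eps ⇔ m > (8/eps)^{1/2}.
Take N = (8/eps)^{1/2}. Then m > N implies 8/m^2 < eps.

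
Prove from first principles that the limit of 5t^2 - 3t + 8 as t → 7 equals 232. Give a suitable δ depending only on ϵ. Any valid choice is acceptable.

Let ϵ > 0. We want δ > 0 such that 0 < |t − 7| < δ implies |(5t^2 - 3t + 8) − 232| < ϵ.
(5t^2 - 3t + 8) − 232 = 5t^2 - 3t - 224 = (t − 7)(5t + 32).
So |(5t^2 - 3t + 8) − 232| = |t − 7|·|5t + 32|.
Assume first that |t − 7| < 1, so |t| < 8. Then |5t + 32| ≤ 5·8 + 32 = 72.
Hence |(5t^2 - 3t + 8) − 232| ≤ 72|t − 7| < ϵ provided |t − 7| < ϵ/72.
Choosing δ = min(1, ϵ/72) ensures both conditions, hence |(5t^2 - 3t + 8) − 232| < ϵ.

δ = min(1, ϵ/72)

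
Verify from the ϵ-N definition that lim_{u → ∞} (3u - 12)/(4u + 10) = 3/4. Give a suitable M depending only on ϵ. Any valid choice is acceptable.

M = (39/8)/ϵ

Let ϵ > 0 be given. We seek M > 0 such that u > M implies |(3u - 12)/(4u + 10) − (3/4)| < ϵ.
(3u - 12)/(4u + 10) − (3/4) = (4(3u - 12) − 3(4u + 10)) / (4(4u + 10)) = -78/(4(4u + 10)).
For u > 0 we have 4u + 10 > 4u, so |(3u - 12)/(4u + 10) − (3/4)| = 78/(4(4u + 10)) < 78/(4·4u) = (39/8)/u.
Thus |(3u - 12)/(4u + 10) − (3/4)| < ϵ whenever u > (39/8)/ϵ.
Take M = (39/8)/ϵ. If u > M then |(3u - 12)/(4u + 10) − (3/4)| < (39/8)/u < ϵ.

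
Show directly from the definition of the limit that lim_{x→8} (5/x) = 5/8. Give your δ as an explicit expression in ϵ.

Let ϵ > 0 be given. We seek δ > 0 such that 0 < |x − 8| < δ implies |5/x − (5/8)| < ϵ.
|5/x − (5/8)| = 5·|8 − x|/(8·|x|) = 5|x − 8|/(8|x|).
Restrict δ ≤ 4. Then |x − 8| < 4 gives |x| > 4, so 8|x| > 32.
Then |5/x − (5/8)| < 5|x − 8|/32, which is < ϵ when |x − 8| < (32/5)ϵ.
Take δ = min(4, (32/5)ϵ). Then 0 < |x − 8| < δ gives both |x − 8| < 4 and |x − 8| < (32/5)ϵ, so |5/x − (5/8)| < ϵ.

δ = min(4, (32/5)ϵ)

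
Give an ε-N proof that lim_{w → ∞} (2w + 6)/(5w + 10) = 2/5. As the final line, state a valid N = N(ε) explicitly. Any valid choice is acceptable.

N = (2/5)/ε

Let ε > 0. We seek N > 0 such that w > N implies |(2w + 6)/(5w + 10) − (2/5)| < ε.
(2w + 6)/(5w + 10) − (2/5) = (5(2w + 6) − 2(5w + 10)) / (5(5w + 10)) = 10/(5(5w + 10)).
For w > 0 we have 5w + 10 > 5w, so |(2w + 6)/(5w + 10) − (2/5)| = 10/(5(5w + 10)) < 10/(5·5w) = (2/5)/w.
Thus |(2w + 6)/(5w + 10) − (2/5)| < ε whenever w > (2/5)/ε.
Take N = (2/5)/ε. If w > N then |(2w + 6)/(5w + 10) − (2/5)| < (2/5)/w < ε.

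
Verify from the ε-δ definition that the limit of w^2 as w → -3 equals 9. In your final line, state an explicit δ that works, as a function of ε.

δ = min(1, ε/7)

Let ε > 0 be given. We seek δ > 0 with 0 < |w + 3| < δ ⇒ |w^2 − 9| < ε.
Factor: w^2 − 9 = (w + 3)(w - 3), so |w^2 − 9| = |w + 3|·|w - 3|.
Impose δ ≤ 1 so that |w| < 4; then |w - 3| ≤ 7.
Hence |w^2 − 9| ≤ 7|w + 3|, which is < ε once |w + 3| < ε/7.
Take δ = min(1, ε/7). If 0 < |w + 3| < δ then both bounds hold and |w^2 − 9| ≤ 7|w + 3| < 7·(ε/7) = ε.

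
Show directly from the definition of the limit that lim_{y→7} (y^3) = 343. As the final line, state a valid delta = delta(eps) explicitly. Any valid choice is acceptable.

Let eps > 0. We seek delta > 0 with 0 < |y − 7| < delta ⇒ |y^3 − 343| < eps.
Factor: y^3 − 343 = (y − 7)(y^2 + 7y + 49), so |y^3 − 343| = |y − 7|·|y^2 + 7y + 49|.
Impose delta ≤ 1 so that |y| < 8; then |y^2 + 7y + 49| ≤ 169.
Hence |y^3 − 343| ≤ 169|y − 7|, which is < eps once |y − 7| < eps/169.
Take delta = min(1, eps/169). If 0 < |y − 7| < delta then both bounds hold and |y^3 − 343| ≤ 169|y − 7| < 169·(eps/169) = eps.

delta = min(1, eps/169)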